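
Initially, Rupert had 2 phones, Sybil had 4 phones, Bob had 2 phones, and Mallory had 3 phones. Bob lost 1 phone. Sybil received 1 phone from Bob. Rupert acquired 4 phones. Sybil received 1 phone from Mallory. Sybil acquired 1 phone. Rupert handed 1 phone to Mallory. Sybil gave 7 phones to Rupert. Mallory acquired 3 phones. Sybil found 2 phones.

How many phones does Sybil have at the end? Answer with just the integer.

Answer: 2

Derivation:
Tracking counts step by step:
Start: Rupert=2, Sybil=4, Bob=2, Mallory=3
Event 1 (Bob -1): Bob: 2 -> 1. State: Rupert=2, Sybil=4, Bob=1, Mallory=3
Event 2 (Bob -> Sybil, 1): Bob: 1 -> 0, Sybil: 4 -> 5. State: Rupert=2, Sybil=5, Bob=0, Mallory=3
Event 3 (Rupert +4): Rupert: 2 -> 6. State: Rupert=6, Sybil=5, Bob=0, Mallory=3
Event 4 (Mallory -> Sybil, 1): Mallory: 3 -> 2, Sybil: 5 -> 6. State: Rupert=6, Sybil=6, Bob=0, Mallory=2
Event 5 (Sybil +1): Sybil: 6 -> 7. State: Rupert=6, Sybil=7, Bob=0, Mallory=2
Event 6 (Rupert -> Mallory, 1): Rupert: 6 -> 5, Mallory: 2 -> 3. State: Rupert=5, Sybil=7, Bob=0, Mallory=3
Event 7 (Sybil -> Rupert, 7): Sybil: 7 -> 0, Rupert: 5 -> 12. State: Rupert=12, Sybil=0, Bob=0, Mallory=3
Event 8 (Mallory +3): Mallory: 3 -> 6. State: Rupert=12, Sybil=0, Bob=0, Mallory=6
Event 9 (Sybil +2): Sybil: 0 -> 2. State: Rupert=12, Sybil=2, Bob=0, Mallory=6

Sybil's final count: 2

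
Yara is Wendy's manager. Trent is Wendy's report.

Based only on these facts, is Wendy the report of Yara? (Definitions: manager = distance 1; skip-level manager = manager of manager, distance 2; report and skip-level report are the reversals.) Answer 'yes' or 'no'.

Reconstructing the manager chain from the given facts:
  Yara -> Wendy -> Trent
(each arrow means 'manager of the next')
Positions in the chain (0 = top):
  position of Yara: 0
  position of Wendy: 1
  position of Trent: 2

Wendy is at position 1, Yara is at position 0; signed distance (j - i) = -1.
'report' requires j - i = -1. Actual distance is -1, so the relation HOLDS.

Answer: yes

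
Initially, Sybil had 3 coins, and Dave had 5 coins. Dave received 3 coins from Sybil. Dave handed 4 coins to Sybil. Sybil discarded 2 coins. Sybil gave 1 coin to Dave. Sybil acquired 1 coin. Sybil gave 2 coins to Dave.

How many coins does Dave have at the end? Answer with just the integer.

Answer: 7

Derivation:
Tracking counts step by step:
Start: Sybil=3, Dave=5
Event 1 (Sybil -> Dave, 3): Sybil: 3 -> 0, Dave: 5 -> 8. State: Sybil=0, Dave=8
Event 2 (Dave -> Sybil, 4): Dave: 8 -> 4, Sybil: 0 -> 4. State: Sybil=4, Dave=4
Event 3 (Sybil -2): Sybil: 4 -> 2. State: Sybil=2, Dave=4
Event 4 (Sybil -> Dave, 1): Sybil: 2 -> 1, Dave: 4 -> 5. State: Sybil=1, Dave=5
Event 5 (Sybil +1): Sybil: 1 -> 2. State: Sybil=2, Dave=5
Event 6 (Sybil -> Dave, 2): Sybil: 2 -> 0, Dave: 5 -> 7. State: Sybil=0, Dave=7

Dave's final count: 7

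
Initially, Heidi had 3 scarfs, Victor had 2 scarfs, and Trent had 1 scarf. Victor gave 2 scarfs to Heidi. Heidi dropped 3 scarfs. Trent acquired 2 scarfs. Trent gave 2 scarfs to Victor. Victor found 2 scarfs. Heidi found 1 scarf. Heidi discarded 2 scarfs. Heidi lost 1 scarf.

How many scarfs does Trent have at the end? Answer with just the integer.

Tracking counts step by step:
Start: Heidi=3, Victor=2, Trent=1
Event 1 (Victor -> Heidi, 2): Victor: 2 -> 0, Heidi: 3 -> 5. State: Heidi=5, Victor=0, Trent=1
Event 2 (Heidi -3): Heidi: 5 -> 2. State: Heidi=2, Victor=0, Trent=1
Event 3 (Trent +2): Trent: 1 -> 3. State: Heidi=2, Victor=0, Trent=3
Event 4 (Trent -> Victor, 2): Trent: 3 -> 1, Victor: 0 -> 2. State: Heidi=2, Victor=2, Trent=1
Event 5 (Victor +2): Victor: 2 -> 4. State: Heidi=2, Victor=4, Trent=1
Event 6 (Heidi +1): Heidi: 2 -> 3. State: Heidi=3, Victor=4, Trent=1
Event 7 (Heidi -2): Heidi: 3 -> 1. State: Heidi=1, Victor=4, Trent=1
Event 8 (Heidi -1): Heidi: 1 -> 0. State: Heidi=0, Victor=4, Trent=1

Trent's final count: 1

Answer: 1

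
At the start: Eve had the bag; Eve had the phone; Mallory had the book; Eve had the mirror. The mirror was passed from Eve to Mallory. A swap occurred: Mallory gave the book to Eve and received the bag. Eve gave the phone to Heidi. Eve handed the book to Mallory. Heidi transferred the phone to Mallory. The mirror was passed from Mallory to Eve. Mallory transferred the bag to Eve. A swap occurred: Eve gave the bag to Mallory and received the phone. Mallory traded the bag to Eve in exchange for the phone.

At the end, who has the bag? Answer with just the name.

Tracking all object holders:
Start: bag:Eve, phone:Eve, book:Mallory, mirror:Eve
Event 1 (give mirror: Eve -> Mallory). State: bag:Eve, phone:Eve, book:Mallory, mirror:Mallory
Event 2 (swap book<->bag: now book:Eve, bag:Mallory). State: bag:Mallory, phone:Eve, book:Eve, mirror:Mallory
Event 3 (give phone: Eve -> Heidi). State: bag:Mallory, phone:Heidi, book:Eve, mirror:Mallory
Event 4 (give book: Eve -> Mallory). State: bag:Mallory, phone:Heidi, book:Mallory, mirror:Mallory
Event 5 (give phone: Heidi -> Mallory). State: bag:Mallory, phone:Mallory, book:Mallory, mirror:Mallory
Event 6 (give mirror: Mallory -> Eve). State: bag:Mallory, phone:Mallory, book:Mallory, mirror:Eve
Event 7 (give bag: Mallory -> Eve). State: bag:Eve, phone:Mallory, book:Mallory, mirror:Eve
Event 8 (swap bag<->phone: now bag:Mallory, phone:Eve). State: bag:Mallory, phone:Eve, book:Mallory, mirror:Eve
Event 9 (swap bag<->phone: now bag:Eve, phone:Mallory). State: bag:Eve, phone:Mallory, book:Mallory, mirror:Eve

Final state: bag:Eve, phone:Mallory, book:Mallory, mirror:Eve
The bag is held by Eve.

Answer: Eve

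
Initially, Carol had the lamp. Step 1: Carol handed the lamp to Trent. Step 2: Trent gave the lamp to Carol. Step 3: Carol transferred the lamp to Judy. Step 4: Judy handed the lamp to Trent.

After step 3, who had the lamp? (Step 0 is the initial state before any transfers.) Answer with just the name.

Tracking the lamp holder through step 3:
After step 0 (start): Carol
After step 1: Trent
After step 2: Carol
After step 3: Judy

At step 3, the holder is Judy.

Answer: Judy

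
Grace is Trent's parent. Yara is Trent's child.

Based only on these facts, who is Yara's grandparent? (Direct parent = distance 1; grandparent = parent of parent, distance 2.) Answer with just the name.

Reconstructing the parent chain from the given facts:
  Grace -> Trent -> Yara
(each arrow means 'parent of the next')
Positions in the chain (0 = top):
  position of Grace: 0
  position of Trent: 1
  position of Yara: 2

Yara is at position 2; the grandparent is 2 steps up the chain, i.e. position 0: Grace.

Answer: Grace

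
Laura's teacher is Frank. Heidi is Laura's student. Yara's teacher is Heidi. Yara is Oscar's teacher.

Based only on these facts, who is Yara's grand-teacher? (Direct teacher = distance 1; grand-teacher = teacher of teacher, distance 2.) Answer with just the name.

Answer: Laura

Derivation:
Reconstructing the teacher chain from the given facts:
  Frank -> Laura -> Heidi -> Yara -> Oscar
(each arrow means 'teacher of the next')
Positions in the chain (0 = top):
  position of Frank: 0
  position of Laura: 1
  position of Heidi: 2
  position of Yara: 3
  position of Oscar: 4

Yara is at position 3; the grand-teacher is 2 steps up the chain, i.e. position 1: Laura.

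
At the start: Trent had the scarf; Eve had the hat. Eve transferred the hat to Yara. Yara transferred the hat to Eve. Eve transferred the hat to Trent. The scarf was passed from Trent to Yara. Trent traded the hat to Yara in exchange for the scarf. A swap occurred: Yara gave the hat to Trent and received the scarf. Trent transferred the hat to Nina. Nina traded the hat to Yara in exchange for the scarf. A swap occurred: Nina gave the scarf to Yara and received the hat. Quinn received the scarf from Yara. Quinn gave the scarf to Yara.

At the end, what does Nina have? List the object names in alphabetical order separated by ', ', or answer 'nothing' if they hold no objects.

Tracking all object holders:
Start: scarf:Trent, hat:Eve
Event 1 (give hat: Eve -> Yara). State: scarf:Trent, hat:Yara
Event 2 (give hat: Yara -> Eve). State: scarf:Trent, hat:Eve
Event 3 (give hat: Eve -> Trent). State: scarf:Trent, hat:Trent
Event 4 (give scarf: Trent -> Yara). State: scarf:Yara, hat:Trent
Event 5 (swap hat<->scarf: now hat:Yara, scarf:Trent). State: scarf:Trent, hat:Yara
Event 6 (swap hat<->scarf: now hat:Trent, scarf:Yara). State: scarf:Yara, hat:Trent
Event 7 (give hat: Trent -> Nina). State: scarf:Yara, hat:Nina
Event 8 (swap hat<->scarf: now hat:Yara, scarf:Nina). State: scarf:Nina, hat:Yara
Event 9 (swap scarf<->hat: now scarf:Yara, hat:Nina). State: scarf:Yara, hat:Nina
Event 10 (give scarf: Yara -> Quinn). State: scarf:Quinn, hat:Nina
Event 11 (give scarf: Quinn -> Yara). State: scarf:Yara, hat:Nina

Final state: scarf:Yara, hat:Nina
Nina holds: hat.

Answer: hat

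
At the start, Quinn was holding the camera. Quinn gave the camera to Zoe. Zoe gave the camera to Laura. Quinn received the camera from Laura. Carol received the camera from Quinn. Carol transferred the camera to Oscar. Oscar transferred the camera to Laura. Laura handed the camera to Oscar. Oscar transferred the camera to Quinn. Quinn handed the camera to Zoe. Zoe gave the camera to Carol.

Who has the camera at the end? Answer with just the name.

Tracking the camera through each event:
Start: Quinn has the camera.
After event 1: Zoe has the camera.
After event 2: Laura has the camera.
After event 3: Quinn has the camera.
After event 4: Carol has the camera.
After event 5: Oscar has the camera.
After event 6: Laura has the camera.
After event 7: Oscar has the camera.
After event 8: Quinn has the camera.
After event 9: Zoe has the camera.
After event 10: Carol has the camera.

Answer: Carol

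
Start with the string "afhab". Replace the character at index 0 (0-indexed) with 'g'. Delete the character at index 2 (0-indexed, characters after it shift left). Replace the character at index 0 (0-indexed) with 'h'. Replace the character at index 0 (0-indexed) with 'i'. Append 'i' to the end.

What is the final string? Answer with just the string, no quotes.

Answer: ifabi

Derivation:
Applying each edit step by step:
Start: "afhab"
Op 1 (replace idx 0: 'a' -> 'g'): "afhab" -> "gfhab"
Op 2 (delete idx 2 = 'h'): "gfhab" -> "gfab"
Op 3 (replace idx 0: 'g' -> 'h'): "gfab" -> "hfab"
Op 4 (replace idx 0: 'h' -> 'i'): "hfab" -> "ifab"
Op 5 (append 'i'): "ifab" -> "ifabi"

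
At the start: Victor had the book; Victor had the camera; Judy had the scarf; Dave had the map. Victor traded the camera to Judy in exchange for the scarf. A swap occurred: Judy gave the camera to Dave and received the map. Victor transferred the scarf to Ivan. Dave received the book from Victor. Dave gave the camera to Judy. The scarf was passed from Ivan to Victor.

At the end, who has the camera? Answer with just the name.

Tracking all object holders:
Start: book:Victor, camera:Victor, scarf:Judy, map:Dave
Event 1 (swap camera<->scarf: now camera:Judy, scarf:Victor). State: book:Victor, camera:Judy, scarf:Victor, map:Dave
Event 2 (swap camera<->map: now camera:Dave, map:Judy). State: book:Victor, camera:Dave, scarf:Victor, map:Judy
Event 3 (give scarf: Victor -> Ivan). State: book:Victor, camera:Dave, scarf:Ivan, map:Judy
Event 4 (give book: Victor -> Dave). State: book:Dave, camera:Dave, scarf:Ivan, map:Judy
Event 5 (give camera: Dave -> Judy). State: book:Dave, camera:Judy, scarf:Ivan, map:Judy
Event 6 (give scarf: Ivan -> Victor). State: book:Dave, camera:Judy, scarf:Victor, map:Judy

Final state: book:Dave, camera:Judy, scarf:Victor, map:Judy
The camera is held by Judy.

Answer: Judy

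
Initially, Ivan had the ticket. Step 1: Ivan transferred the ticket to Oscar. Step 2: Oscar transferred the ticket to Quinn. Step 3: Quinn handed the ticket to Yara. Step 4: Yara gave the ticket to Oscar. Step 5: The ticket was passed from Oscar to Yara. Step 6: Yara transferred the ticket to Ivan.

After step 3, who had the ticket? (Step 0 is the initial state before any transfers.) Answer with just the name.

Answer: Yara

Derivation:
Tracking the ticket holder through step 3:
After step 0 (start): Ivan
After step 1: Oscar
After step 2: Quinn
After step 3: Yara

At step 3, the holder is Yara.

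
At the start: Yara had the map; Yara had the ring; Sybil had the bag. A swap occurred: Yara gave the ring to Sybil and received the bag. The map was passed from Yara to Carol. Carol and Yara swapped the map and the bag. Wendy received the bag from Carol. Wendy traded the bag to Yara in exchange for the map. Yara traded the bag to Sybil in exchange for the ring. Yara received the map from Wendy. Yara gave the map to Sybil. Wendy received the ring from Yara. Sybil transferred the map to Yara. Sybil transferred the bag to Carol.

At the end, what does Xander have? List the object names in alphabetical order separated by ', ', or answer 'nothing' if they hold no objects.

Tracking all object holders:
Start: map:Yara, ring:Yara, bag:Sybil
Event 1 (swap ring<->bag: now ring:Sybil, bag:Yara). State: map:Yara, ring:Sybil, bag:Yara
Event 2 (give map: Yara -> Carol). State: map:Carol, ring:Sybil, bag:Yara
Event 3 (swap map<->bag: now map:Yara, bag:Carol). State: map:Yara, ring:Sybil, bag:Carol
Event 4 (give bag: Carol -> Wendy). State: map:Yara, ring:Sybil, bag:Wendy
Event 5 (swap bag<->map: now bag:Yara, map:Wendy). State: map:Wendy, ring:Sybil, bag:Yara
Event 6 (swap bag<->ring: now bag:Sybil, ring:Yara). State: map:Wendy, ring:Yara, bag:Sybil
Event 7 (give map: Wendy -> Yara). State: map:Yara, ring:Yara, bag:Sybil
Event 8 (give map: Yara -> Sybil). State: map:Sybil, ring:Yara, bag:Sybil
Event 9 (give ring: Yara -> Wendy). State: map:Sybil, ring:Wendy, bag:Sybil
Event 10 (give map: Sybil -> Yara). State: map:Yara, ring:Wendy, bag:Sybil
Event 11 (give bag: Sybil -> Carol). State: map:Yara, ring:Wendy, bag:Carol

Final state: map:Yara, ring:Wendy, bag:Carol
Xander holds: (nothing).

Answer: nothing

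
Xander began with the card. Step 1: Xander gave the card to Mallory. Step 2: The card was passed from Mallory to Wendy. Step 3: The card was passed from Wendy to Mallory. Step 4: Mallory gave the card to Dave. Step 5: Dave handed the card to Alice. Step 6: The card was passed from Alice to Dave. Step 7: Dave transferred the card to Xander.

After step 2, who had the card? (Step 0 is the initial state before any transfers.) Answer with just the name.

Answer: Wendy

Derivation:
Tracking the card holder through step 2:
After step 0 (start): Xander
After step 1: Mallory
After step 2: Wendy

At step 2, the holder is Wendy.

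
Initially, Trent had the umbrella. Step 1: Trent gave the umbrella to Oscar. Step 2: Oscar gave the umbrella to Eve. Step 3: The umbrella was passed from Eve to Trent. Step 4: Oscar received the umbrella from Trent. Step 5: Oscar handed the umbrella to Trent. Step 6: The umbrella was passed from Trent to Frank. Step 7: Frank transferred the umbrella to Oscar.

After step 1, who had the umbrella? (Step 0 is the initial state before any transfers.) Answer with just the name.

Answer: Oscar

Derivation:
Tracking the umbrella holder through step 1:
After step 0 (start): Trent
After step 1: Oscar

At step 1, the holder is Oscar.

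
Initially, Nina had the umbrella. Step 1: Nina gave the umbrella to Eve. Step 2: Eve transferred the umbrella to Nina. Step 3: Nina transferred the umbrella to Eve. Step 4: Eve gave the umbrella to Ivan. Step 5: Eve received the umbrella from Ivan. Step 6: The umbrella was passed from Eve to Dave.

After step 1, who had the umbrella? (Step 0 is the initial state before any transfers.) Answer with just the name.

Tracking the umbrella holder through step 1:
After step 0 (start): Nina
After step 1: Eve

At step 1, the holder is Eve.

Answer: Eve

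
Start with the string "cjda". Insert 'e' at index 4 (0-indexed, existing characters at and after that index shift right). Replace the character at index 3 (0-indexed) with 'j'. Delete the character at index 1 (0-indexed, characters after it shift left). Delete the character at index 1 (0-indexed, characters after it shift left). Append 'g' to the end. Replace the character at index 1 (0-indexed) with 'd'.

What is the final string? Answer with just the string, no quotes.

Applying each edit step by step:
Start: "cjda"
Op 1 (insert 'e' at idx 4): "cjda" -> "cjdae"
Op 2 (replace idx 3: 'a' -> 'j'): "cjdae" -> "cjdje"
Op 3 (delete idx 1 = 'j'): "cjdje" -> "cdje"
Op 4 (delete idx 1 = 'd'): "cdje" -> "cje"
Op 5 (append 'g'): "cje" -> "cjeg"
Op 6 (replace idx 1: 'j' -> 'd'): "cjeg" -> "cdeg"

Answer: cdeg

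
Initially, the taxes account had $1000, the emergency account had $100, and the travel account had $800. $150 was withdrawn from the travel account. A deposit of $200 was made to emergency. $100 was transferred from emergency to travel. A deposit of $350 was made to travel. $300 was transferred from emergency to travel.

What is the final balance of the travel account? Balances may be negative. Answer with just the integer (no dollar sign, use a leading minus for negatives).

Tracking account balances step by step:
Start: taxes=1000, emergency=100, travel=800
Event 1 (withdraw 150 from travel): travel: 800 - 150 = 650. Balances: taxes=1000, emergency=100, travel=650
Event 2 (deposit 200 to emergency): emergency: 100 + 200 = 300. Balances: taxes=1000, emergency=300, travel=650
Event 3 (transfer 100 emergency -> travel): emergency: 300 - 100 = 200, travel: 650 + 100 = 750. Balances: taxes=1000, emergency=200, travel=750
Event 4 (deposit 350 to travel): travel: 750 + 350 = 1100. Balances: taxes=1000, emergency=200, travel=1100
Event 5 (transfer 300 emergency -> travel): emergency: 200 - 300 = -100, travel: 1100 + 300 = 1400. Balances: taxes=1000, emergency=-100, travel=1400

Final balance of travel: 1400

Answer: 1400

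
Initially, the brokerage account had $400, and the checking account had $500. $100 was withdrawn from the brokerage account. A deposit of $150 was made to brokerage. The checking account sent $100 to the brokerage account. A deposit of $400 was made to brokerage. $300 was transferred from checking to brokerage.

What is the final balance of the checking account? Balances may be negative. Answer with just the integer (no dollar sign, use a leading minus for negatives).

Answer: 100

Derivation:
Tracking account balances step by step:
Start: brokerage=400, checking=500
Event 1 (withdraw 100 from brokerage): brokerage: 400 - 100 = 300. Balances: brokerage=300, checking=500
Event 2 (deposit 150 to brokerage): brokerage: 300 + 150 = 450. Balances: brokerage=450, checking=500
Event 3 (transfer 100 checking -> brokerage): checking: 500 - 100 = 400, brokerage: 450 + 100 = 550. Balances: brokerage=550, checking=400
Event 4 (deposit 400 to brokerage): brokerage: 550 + 400 = 950. Balances: brokerage=950, checking=400
Event 5 (transfer 300 checking -> brokerage): checking: 400 - 300 = 100, brokerage: 950 + 300 = 1250. Balances: brokerage=1250, checking=100

Final balance of checking: 100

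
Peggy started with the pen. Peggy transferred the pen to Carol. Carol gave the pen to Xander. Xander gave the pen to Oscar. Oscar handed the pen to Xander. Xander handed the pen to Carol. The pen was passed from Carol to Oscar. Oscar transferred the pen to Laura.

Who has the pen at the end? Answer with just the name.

Tracking the pen through each event:
Start: Peggy has the pen.
After event 1: Carol has the pen.
After event 2: Xander has the pen.
After event 3: Oscar has the pen.
After event 4: Xander has the pen.
After event 5: Carol has the pen.
After event 6: Oscar has the pen.
After event 7: Laura has the pen.

Answer: Laura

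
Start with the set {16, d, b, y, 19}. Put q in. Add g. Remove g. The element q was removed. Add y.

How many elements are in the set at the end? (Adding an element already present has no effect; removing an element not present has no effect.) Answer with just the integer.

Answer: 5

Derivation:
Tracking the set through each operation:
Start: {16, 19, b, d, y}
Event 1 (add q): added. Set: {16, 19, b, d, q, y}
Event 2 (add g): added. Set: {16, 19, b, d, g, q, y}
Event 3 (remove g): removed. Set: {16, 19, b, d, q, y}
Event 4 (remove q): removed. Set: {16, 19, b, d, y}
Event 5 (add y): already present, no change. Set: {16, 19, b, d, y}

Final set: {16, 19, b, d, y} (size 5)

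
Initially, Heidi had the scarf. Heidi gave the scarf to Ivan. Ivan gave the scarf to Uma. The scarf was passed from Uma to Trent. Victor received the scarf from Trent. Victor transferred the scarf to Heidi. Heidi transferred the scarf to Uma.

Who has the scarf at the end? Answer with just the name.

Tracking the scarf through each event:
Start: Heidi has the scarf.
After event 1: Ivan has the scarf.
After event 2: Uma has the scarf.
After event 3: Trent has the scarf.
After event 4: Victor has the scarf.
After event 5: Heidi has the scarf.
After event 6: Uma has the scarf.

Answer: Uma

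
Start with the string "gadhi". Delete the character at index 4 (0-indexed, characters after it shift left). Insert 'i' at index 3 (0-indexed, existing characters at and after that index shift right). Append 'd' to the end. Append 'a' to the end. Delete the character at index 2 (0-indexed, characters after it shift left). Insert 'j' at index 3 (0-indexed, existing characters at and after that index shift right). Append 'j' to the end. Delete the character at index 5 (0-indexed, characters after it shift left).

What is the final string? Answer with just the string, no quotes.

Answer: gaijhaj

Derivation:
Applying each edit step by step:
Start: "gadhi"
Op 1 (delete idx 4 = 'i'): "gadhi" -> "gadh"
Op 2 (insert 'i' at idx 3): "gadh" -> "gadih"
Op 3 (append 'd'): "gadih" -> "gadihd"
Op 4 (append 'a'): "gadihd" -> "gadihda"
Op 5 (delete idx 2 = 'd'): "gadihda" -> "gaihda"
Op 6 (insert 'j' at idx 3): "gaihda" -> "gaijhda"
Op 7 (append 'j'): "gaijhda" -> "gaijhdaj"
Op 8 (delete idx 5 = 'd'): "gaijhdaj" -> "gaijhaj"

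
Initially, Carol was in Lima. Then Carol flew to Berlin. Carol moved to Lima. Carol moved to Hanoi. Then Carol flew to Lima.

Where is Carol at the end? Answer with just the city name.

Tracking Carol's location:
Start: Carol is in Lima.
After move 1: Lima -> Berlin. Carol is in Berlin.
After move 2: Berlin -> Lima. Carol is in Lima.
After move 3: Lima -> Hanoi. Carol is in Hanoi.
After move 4: Hanoi -> Lima. Carol is in Lima.

Answer: Lima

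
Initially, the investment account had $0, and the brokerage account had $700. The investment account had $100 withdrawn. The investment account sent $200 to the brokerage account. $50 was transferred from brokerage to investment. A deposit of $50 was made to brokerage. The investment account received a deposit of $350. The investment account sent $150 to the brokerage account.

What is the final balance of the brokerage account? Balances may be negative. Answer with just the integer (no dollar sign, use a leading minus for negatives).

Answer: 1050

Derivation:
Tracking account balances step by step:
Start: investment=0, brokerage=700
Event 1 (withdraw 100 from investment): investment: 0 - 100 = -100. Balances: investment=-100, brokerage=700
Event 2 (transfer 200 investment -> brokerage): investment: -100 - 200 = -300, brokerage: 700 + 200 = 900. Balances: investment=-300, brokerage=900
Event 3 (transfer 50 brokerage -> investment): brokerage: 900 - 50 = 850, investment: -300 + 50 = -250. Balances: investment=-250, brokerage=850
Event 4 (deposit 50 to brokerage): brokerage: 850 + 50 = 900. Balances: investment=-250, brokerage=900
Event 5 (deposit 350 to investment): investment: -250 + 350 = 100. Balances: investment=100, brokerage=900
Event 6 (transfer 150 investment -> brokerage): investment: 100 - 150 = -50, brokerage: 900 + 150 = 1050. Balances: investment=-50, brokerage=1050

Final balance of brokerage: 1050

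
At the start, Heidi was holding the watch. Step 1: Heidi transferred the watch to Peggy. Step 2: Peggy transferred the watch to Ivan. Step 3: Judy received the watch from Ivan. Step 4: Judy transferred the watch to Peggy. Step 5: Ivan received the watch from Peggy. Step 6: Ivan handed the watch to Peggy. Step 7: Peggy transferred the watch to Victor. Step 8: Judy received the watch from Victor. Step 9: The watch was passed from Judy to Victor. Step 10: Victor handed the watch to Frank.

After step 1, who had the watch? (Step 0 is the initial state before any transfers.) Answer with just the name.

Tracking the watch holder through step 1:
After step 0 (start): Heidi
After step 1: Peggy

At step 1, the holder is Peggy.

Answer: Peggy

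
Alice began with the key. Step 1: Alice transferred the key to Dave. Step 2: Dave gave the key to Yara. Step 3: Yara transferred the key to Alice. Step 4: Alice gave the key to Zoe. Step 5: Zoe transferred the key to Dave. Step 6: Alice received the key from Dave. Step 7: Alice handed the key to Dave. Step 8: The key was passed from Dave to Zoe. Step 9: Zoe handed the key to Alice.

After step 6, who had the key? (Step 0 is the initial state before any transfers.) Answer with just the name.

Answer: Alice

Derivation:
Tracking the key holder through step 6:
After step 0 (start): Alice
After step 1: Dave
After step 2: Yara
After step 3: Alice
After step 4: Zoe
After step 5: Dave
After step 6: Alice

At step 6, the holder is Alice.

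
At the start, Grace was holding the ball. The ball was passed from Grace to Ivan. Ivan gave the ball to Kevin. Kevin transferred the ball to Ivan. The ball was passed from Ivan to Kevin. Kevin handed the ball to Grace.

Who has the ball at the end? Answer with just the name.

Answer: Grace

Derivation:
Tracking the ball through each event:
Start: Grace has the ball.
After event 1: Ivan has the ball.
After event 2: Kevin has the ball.
After event 3: Ivan has the ball.
After event 4: Kevin has the ball.
After event 5: Grace has the ball.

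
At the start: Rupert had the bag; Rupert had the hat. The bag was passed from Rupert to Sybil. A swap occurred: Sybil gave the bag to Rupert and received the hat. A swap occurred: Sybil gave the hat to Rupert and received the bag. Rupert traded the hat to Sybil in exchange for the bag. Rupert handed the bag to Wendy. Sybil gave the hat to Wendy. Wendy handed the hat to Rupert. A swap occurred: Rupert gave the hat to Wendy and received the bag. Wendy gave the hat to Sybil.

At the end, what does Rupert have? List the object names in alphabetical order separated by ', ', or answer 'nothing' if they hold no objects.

Tracking all object holders:
Start: bag:Rupert, hat:Rupert
Event 1 (give bag: Rupert -> Sybil). State: bag:Sybil, hat:Rupert
Event 2 (swap bag<->hat: now bag:Rupert, hat:Sybil). State: bag:Rupert, hat:Sybil
Event 3 (swap hat<->bag: now hat:Rupert, bag:Sybil). State: bag:Sybil, hat:Rupert
Event 4 (swap hat<->bag: now hat:Sybil, bag:Rupert). State: bag:Rupert, hat:Sybil
Event 5 (give bag: Rupert -> Wendy). State: bag:Wendy, hat:Sybil
Event 6 (give hat: Sybil -> Wendy). State: bag:Wendy, hat:Wendy
Event 7 (give hat: Wendy -> Rupert). State: bag:Wendy, hat:Rupert
Event 8 (swap hat<->bag: now hat:Wendy, bag:Rupert). State: bag:Rupert, hat:Wendy
Event 9 (give hat: Wendy -> Sybil). State: bag:Rupert, hat:Sybil

Final state: bag:Rupert, hat:Sybil
Rupert holds: bag.

Answer: bag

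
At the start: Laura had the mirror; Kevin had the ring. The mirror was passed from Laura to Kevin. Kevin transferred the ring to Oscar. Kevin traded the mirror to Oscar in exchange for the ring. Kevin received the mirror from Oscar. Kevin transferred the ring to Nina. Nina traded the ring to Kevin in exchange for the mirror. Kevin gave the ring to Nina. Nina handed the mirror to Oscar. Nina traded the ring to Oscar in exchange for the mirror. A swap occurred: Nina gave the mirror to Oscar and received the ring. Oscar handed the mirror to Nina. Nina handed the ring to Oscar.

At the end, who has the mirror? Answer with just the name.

Tracking all object holders:
Start: mirror:Laura, ring:Kevin
Event 1 (give mirror: Laura -> Kevin). State: mirror:Kevin, ring:Kevin
Event 2 (give ring: Kevin -> Oscar). State: mirror:Kevin, ring:Oscar
Event 3 (swap mirror<->ring: now mirror:Oscar, ring:Kevin). State: mirror:Oscar, ring:Kevin
Event 4 (give mirror: Oscar -> Kevin). State: mirror:Kevin, ring:Kevin
Event 5 (give ring: Kevin -> Nina). State: mirror:Kevin, ring:Nina
Event 6 (swap ring<->mirror: now ring:Kevin, mirror:Nina). State: mirror:Nina, ring:Kevin
Event 7 (give ring: Kevin -> Nina). State: mirror:Nina, ring:Nina
Event 8 (give mirror: Nina -> Oscar). State: mirror:Oscar, ring:Nina
Event 9 (swap ring<->mirror: now ring:Oscar, mirror:Nina). State: mirror:Nina, ring:Oscar
Event 10 (swap mirror<->ring: now mirror:Oscar, ring:Nina). State: mirror:Oscar, ring:Nina
Event 11 (give mirror: Oscar -> Nina). State: mirror:Nina, ring:Nina
Event 12 (give ring: Nina -> Oscar). State: mirror:Nina, ring:Oscar

Final state: mirror:Nina, ring:Oscar
The mirror is held by Nina.

Answer: Nina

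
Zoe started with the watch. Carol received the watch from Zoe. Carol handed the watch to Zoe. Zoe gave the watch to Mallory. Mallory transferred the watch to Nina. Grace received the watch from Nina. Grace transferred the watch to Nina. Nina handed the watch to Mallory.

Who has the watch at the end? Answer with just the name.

Answer: Mallory

Derivation:
Tracking the watch through each event:
Start: Zoe has the watch.
After event 1: Carol has the watch.
After event 2: Zoe has the watch.
After event 3: Mallory has the watch.
After event 4: Nina has the watch.
After event 5: Grace has the watch.
After event 6: Nina has the watch.
After event 7: Mallory has the watch.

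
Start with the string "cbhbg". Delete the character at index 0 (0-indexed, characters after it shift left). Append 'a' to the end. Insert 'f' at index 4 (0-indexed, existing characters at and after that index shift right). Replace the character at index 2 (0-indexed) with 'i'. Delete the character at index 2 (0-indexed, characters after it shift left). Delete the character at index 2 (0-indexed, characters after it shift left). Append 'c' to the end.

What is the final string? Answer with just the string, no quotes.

Answer: bhfac

Derivation:
Applying each edit step by step:
Start: "cbhbg"
Op 1 (delete idx 0 = 'c'): "cbhbg" -> "bhbg"
Op 2 (append 'a'): "bhbg" -> "bhbga"
Op 3 (insert 'f' at idx 4): "bhbga" -> "bhbgfa"
Op 4 (replace idx 2: 'b' -> 'i'): "bhbgfa" -> "bhigfa"
Op 5 (delete idx 2 = 'i'): "bhigfa" -> "bhgfa"
Op 6 (delete idx 2 = 'g'): "bhgfa" -> "bhfa"
Op 7 (append 'c'): "bhfa" -> "bhfac"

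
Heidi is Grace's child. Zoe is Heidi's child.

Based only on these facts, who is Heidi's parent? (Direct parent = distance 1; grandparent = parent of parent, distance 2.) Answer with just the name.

Reconstructing the parent chain from the given facts:
  Grace -> Heidi -> Zoe
(each arrow means 'parent of the next')
Positions in the chain (0 = top):
  position of Grace: 0
  position of Heidi: 1
  position of Zoe: 2

Heidi is at position 1; the parent is 1 step up the chain, i.e. position 0: Grace.

Answer: Grace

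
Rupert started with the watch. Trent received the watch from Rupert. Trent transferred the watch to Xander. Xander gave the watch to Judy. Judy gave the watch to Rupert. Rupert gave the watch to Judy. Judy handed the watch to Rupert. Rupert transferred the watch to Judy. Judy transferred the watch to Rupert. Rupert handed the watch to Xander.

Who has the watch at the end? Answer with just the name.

Tracking the watch through each event:
Start: Rupert has the watch.
After event 1: Trent has the watch.
After event 2: Xander has the watch.
After event 3: Judy has the watch.
After event 4: Rupert has the watch.
After event 5: Judy has the watch.
After event 6: Rupert has the watch.
After event 7: Judy has the watch.
After event 8: Rupert has the watch.
After event 9: Xander has the watch.

Answer: Xander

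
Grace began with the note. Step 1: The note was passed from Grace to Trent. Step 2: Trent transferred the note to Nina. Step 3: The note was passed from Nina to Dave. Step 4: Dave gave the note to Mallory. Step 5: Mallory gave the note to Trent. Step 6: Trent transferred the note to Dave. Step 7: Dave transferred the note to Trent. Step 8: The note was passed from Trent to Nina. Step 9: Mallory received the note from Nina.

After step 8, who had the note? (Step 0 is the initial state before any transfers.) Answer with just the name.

Answer: Nina

Derivation:
Tracking the note holder through step 8:
After step 0 (start): Grace
After step 1: Trent
After step 2: Nina
After step 3: Dave
After step 4: Mallory
After step 5: Trent
After step 6: Dave
After step 7: Trent
After step 8: Nina

At step 8, the holder is Nina.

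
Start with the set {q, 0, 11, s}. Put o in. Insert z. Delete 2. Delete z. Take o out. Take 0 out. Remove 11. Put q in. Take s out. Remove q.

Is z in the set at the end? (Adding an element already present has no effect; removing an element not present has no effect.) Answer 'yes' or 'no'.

Tracking the set through each operation:
Start: {0, 11, q, s}
Event 1 (add o): added. Set: {0, 11, o, q, s}
Event 2 (add z): added. Set: {0, 11, o, q, s, z}
Event 3 (remove 2): not present, no change. Set: {0, 11, o, q, s, z}
Event 4 (remove z): removed. Set: {0, 11, o, q, s}
Event 5 (remove o): removed. Set: {0, 11, q, s}
Event 6 (remove 0): removed. Set: {11, q, s}
Event 7 (remove 11): removed. Set: {q, s}
Event 8 (add q): already present, no change. Set: {q, s}
Event 9 (remove s): removed. Set: {q}
Event 10 (remove q): removed. Set: {}

Final set: {} (size 0)
z is NOT in the final set.

Answer: no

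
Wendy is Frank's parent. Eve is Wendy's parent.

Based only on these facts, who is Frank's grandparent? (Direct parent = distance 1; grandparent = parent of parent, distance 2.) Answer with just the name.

Answer: Eve

Derivation:
Reconstructing the parent chain from the given facts:
  Eve -> Wendy -> Frank
(each arrow means 'parent of the next')
Positions in the chain (0 = top):
  position of Eve: 0
  position of Wendy: 1
  position of Frank: 2

Frank is at position 2; the grandparent is 2 steps up the chain, i.e. position 0: Eve.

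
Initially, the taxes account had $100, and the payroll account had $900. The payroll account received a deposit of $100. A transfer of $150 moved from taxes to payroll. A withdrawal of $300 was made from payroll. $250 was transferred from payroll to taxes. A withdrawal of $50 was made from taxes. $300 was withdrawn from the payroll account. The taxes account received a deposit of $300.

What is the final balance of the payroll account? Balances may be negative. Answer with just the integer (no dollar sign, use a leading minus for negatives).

Tracking account balances step by step:
Start: taxes=100, payroll=900
Event 1 (deposit 100 to payroll): payroll: 900 + 100 = 1000. Balances: taxes=100, payroll=1000
Event 2 (transfer 150 taxes -> payroll): taxes: 100 - 150 = -50, payroll: 1000 + 150 = 1150. Balances: taxes=-50, payroll=1150
Event 3 (withdraw 300 from payroll): payroll: 1150 - 300 = 850. Balances: taxes=-50, payroll=850
Event 4 (transfer 250 payroll -> taxes): payroll: 850 - 250 = 600, taxes: -50 + 250 = 200. Balances: taxes=200, payroll=600
Event 5 (withdraw 50 from taxes): taxes: 200 - 50 = 150. Balances: taxes=150, payroll=600
Event 6 (withdraw 300 from payroll): payroll: 600 - 300 = 300. Balances: taxes=150, payroll=300
Event 7 (deposit 300 to taxes): taxes: 150 + 300 = 450. Balances: taxes=450, payroll=300

Final balance of payroll: 300

Answer: 300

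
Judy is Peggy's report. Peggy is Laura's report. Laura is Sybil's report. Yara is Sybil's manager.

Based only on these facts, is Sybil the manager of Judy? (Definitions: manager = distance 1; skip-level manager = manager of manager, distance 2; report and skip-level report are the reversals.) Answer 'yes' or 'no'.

Reconstructing the manager chain from the given facts:
  Yara -> Sybil -> Laura -> Peggy -> Judy
(each arrow means 'manager of the next')
Positions in the chain (0 = top):
  position of Yara: 0
  position of Sybil: 1
  position of Laura: 2
  position of Peggy: 3
  position of Judy: 4

Sybil is at position 1, Judy is at position 4; signed distance (j - i) = 3.
'manager' requires j - i = 1. Actual distance is 3, so the relation does NOT hold.

Answer: no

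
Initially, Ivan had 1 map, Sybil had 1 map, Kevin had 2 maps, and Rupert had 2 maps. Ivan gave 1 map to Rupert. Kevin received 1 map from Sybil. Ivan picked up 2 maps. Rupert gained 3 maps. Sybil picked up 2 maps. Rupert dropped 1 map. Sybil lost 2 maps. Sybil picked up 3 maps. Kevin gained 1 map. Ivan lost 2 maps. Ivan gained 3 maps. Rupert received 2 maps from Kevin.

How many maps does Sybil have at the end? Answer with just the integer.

Answer: 3

Derivation:
Tracking counts step by step:
Start: Ivan=1, Sybil=1, Kevin=2, Rupert=2
Event 1 (Ivan -> Rupert, 1): Ivan: 1 -> 0, Rupert: 2 -> 3. State: Ivan=0, Sybil=1, Kevin=2, Rupert=3
Event 2 (Sybil -> Kevin, 1): Sybil: 1 -> 0, Kevin: 2 -> 3. State: Ivan=0, Sybil=0, Kevin=3, Rupert=3
Event 3 (Ivan +2): Ivan: 0 -> 2. State: Ivan=2, Sybil=0, Kevin=3, Rupert=3
Event 4 (Rupert +3): Rupert: 3 -> 6. State: Ivan=2, Sybil=0, Kevin=3, Rupert=6
Event 5 (Sybil +2): Sybil: 0 -> 2. State: Ivan=2, Sybil=2, Kevin=3, Rupert=6
Event 6 (Rupert -1): Rupert: 6 -> 5. State: Ivan=2, Sybil=2, Kevin=3, Rupert=5
Event 7 (Sybil -2): Sybil: 2 -> 0. State: Ivan=2, Sybil=0, Kevin=3, Rupert=5
Event 8 (Sybil +3): Sybil: 0 -> 3. State: Ivan=2, Sybil=3, Kevin=3, Rupert=5
Event 9 (Kevin +1): Kevin: 3 -> 4. State: Ivan=2, Sybil=3, Kevin=4, Rupert=5
Event 10 (Ivan -2): Ivan: 2 -> 0. State: Ivan=0, Sybil=3, Kevin=4, Rupert=5
Event 11 (Ivan +3): Ivan: 0 -> 3. State: Ivan=3, Sybil=3, Kevin=4, Rupert=5
Event 12 (Kevin -> Rupert, 2): Kevin: 4 -> 2, Rupert: 5 -> 7. State: Ivan=3, Sybil=3, Kevin=2, Rupert=7

Sybil's final count: 3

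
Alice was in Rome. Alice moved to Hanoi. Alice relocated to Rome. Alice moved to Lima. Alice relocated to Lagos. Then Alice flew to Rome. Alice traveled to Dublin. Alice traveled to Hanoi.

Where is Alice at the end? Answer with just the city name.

Tracking Alice's location:
Start: Alice is in Rome.
After move 1: Rome -> Hanoi. Alice is in Hanoi.
After move 2: Hanoi -> Rome. Alice is in Rome.
After move 3: Rome -> Lima. Alice is in Lima.
After move 4: Lima -> Lagos. Alice is in Lagos.
After move 5: Lagos -> Rome. Alice is in Rome.
After move 6: Rome -> Dublin. Alice is in Dublin.
After move 7: Dublin -> Hanoi. Alice is in Hanoi.

Answer: Hanoi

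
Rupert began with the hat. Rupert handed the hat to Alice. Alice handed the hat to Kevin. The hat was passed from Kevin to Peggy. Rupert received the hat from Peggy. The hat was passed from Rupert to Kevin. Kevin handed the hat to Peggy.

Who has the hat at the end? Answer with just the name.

Tracking the hat through each event:
Start: Rupert has the hat.
After event 1: Alice has the hat.
After event 2: Kevin has the hat.
After event 3: Peggy has the hat.
After event 4: Rupert has the hat.
After event 5: Kevin has the hat.
After event 6: Peggy has the hat.

Answer: Peggy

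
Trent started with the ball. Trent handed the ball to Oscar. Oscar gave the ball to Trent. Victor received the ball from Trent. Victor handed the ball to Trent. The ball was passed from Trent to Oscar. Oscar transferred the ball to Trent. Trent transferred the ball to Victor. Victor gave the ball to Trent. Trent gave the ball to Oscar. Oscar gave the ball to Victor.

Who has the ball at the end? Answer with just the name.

Tracking the ball through each event:
Start: Trent has the ball.
After event 1: Oscar has the ball.
After event 2: Trent has the ball.
After event 3: Victor has the ball.
After event 4: Trent has the ball.
After event 5: Oscar has the ball.
After event 6: Trent has the ball.
After event 7: Victor has the ball.
After event 8: Trent has the ball.
After event 9: Oscar has the ball.
After event 10: Victor has the ball.

Answer: Victor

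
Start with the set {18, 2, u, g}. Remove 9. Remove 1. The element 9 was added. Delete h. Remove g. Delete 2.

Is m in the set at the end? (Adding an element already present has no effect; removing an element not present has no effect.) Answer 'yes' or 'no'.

Tracking the set through each operation:
Start: {18, 2, g, u}
Event 1 (remove 9): not present, no change. Set: {18, 2, g, u}
Event 2 (remove 1): not present, no change. Set: {18, 2, g, u}
Event 3 (add 9): added. Set: {18, 2, 9, g, u}
Event 4 (remove h): not present, no change. Set: {18, 2, 9, g, u}
Event 5 (remove g): removed. Set: {18, 2, 9, u}
Event 6 (remove 2): removed. Set: {18, 9, u}

Final set: {18, 9, u} (size 3)
m is NOT in the final set.

Answer: no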